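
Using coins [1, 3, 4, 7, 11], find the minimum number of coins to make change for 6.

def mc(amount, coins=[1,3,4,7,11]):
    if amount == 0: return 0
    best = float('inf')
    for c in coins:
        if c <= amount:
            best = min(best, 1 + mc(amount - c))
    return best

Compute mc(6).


Building up with DP:
mc(0) = 0
mc(1) = min(1+mc(0)=1+0=1) = 1
mc(2) = min(1+mc(1)=1+1=2) = 2
mc(3) = min(1+mc(2)=1+2=3, 1+mc(0)=1+0=1) = 1
mc(4) = min(1+mc(3)=1+1=2, 1+mc(1)=1+1=2, 1+mc(0)=1+0=1) = 1
mc(5) = min(1+mc(4)=1+1=2, 1+mc(2)=1+2=3, 1+mc(1)=1+1=2) = 2
mc(6) = min(1+mc(5)=1+2=3, 1+mc(3)=1+1=2, 1+mc(2)=1+2=3) = 2

2


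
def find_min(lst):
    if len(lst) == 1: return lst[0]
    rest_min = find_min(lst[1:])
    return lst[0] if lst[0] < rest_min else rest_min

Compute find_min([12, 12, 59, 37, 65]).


find_min([12, 12, 59, 37, 65]): compare 12 with find_min([12, 59, 37, 65])
find_min([12, 59, 37, 65]): compare 12 with find_min([59, 37, 65])
find_min([59, 37, 65]): compare 59 with find_min([37, 65])
find_min([37, 65]): compare 37 with find_min([65])
find_min([65]) = 65  (base case)
Compare 37 with 65 -> 37
Compare 59 with 37 -> 37
Compare 12 with 37 -> 12
Compare 12 with 12 -> 12

12


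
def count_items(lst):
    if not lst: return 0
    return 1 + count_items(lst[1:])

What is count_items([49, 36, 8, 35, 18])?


count_items([49, 36, 8, 35, 18]) = 1 + count_items([36, 8, 35, 18])
count_items([36, 8, 35, 18]) = 1 + count_items([8, 35, 18])
count_items([8, 35, 18]) = 1 + count_items([35, 18])
count_items([35, 18]) = 1 + count_items([18])
count_items([18]) = 1 + count_items([])
count_items([]) = 0  (base case)
Unwinding: 1 + 1 + 1 + 1 + 1 + 0 = 5

5


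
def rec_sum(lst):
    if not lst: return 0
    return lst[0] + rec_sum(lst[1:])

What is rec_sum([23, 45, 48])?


rec_sum([23, 45, 48]) = 23 + rec_sum([45, 48])
rec_sum([45, 48]) = 45 + rec_sum([48])
rec_sum([48]) = 48 + rec_sum([])
rec_sum([]) = 0  (base case)
Total: 23 + 45 + 48 + 0 = 116

116


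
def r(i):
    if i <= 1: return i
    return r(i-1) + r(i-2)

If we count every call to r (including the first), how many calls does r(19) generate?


Let C(n) = total calls for r(n)
C(0) = 1, C(1) = 1
C(2) = 1 + C(1) + C(0) = 1 + 1 + 1 = 3
C(3) = 1 + C(2) + C(1) = 1 + 3 + 1 = 5
C(4) = 1 + C(3) + C(2) = 1 + 5 + 3 = 9
C(5) = 1 + C(4) + C(3) = 1 + 9 + 5 = 15
C(6) = 1 + C(5) + C(4) = 1 + 15 + 9 = 25
C(7) = 1 + C(6) + C(5) = 1 + 25 + 15 = 41
C(8) = 1 + C(7) + C(6) = 1 + 41 + 25 = 67
C(9) = 1 + C(8) + C(7) = 1 + 67 + 41 = 109
C(10) = 1 + C(9) + C(8) = 1 + 109 + 67 = 177
C(11) = 1 + C(10) + C(9) = 1 + 177 + 109 = 287
C(12) = 1 + C(11) + C(10) = 1 + 287 + 177 = 465
C(13) = 1 + C(12) + C(11) = 1 + 465 + 287 = 753
C(14) = 1 + C(13) + C(12) = 1 + 753 + 465 = 1219
C(15) = 1 + C(14) + C(13) = 1 + 1219 + 753 = 1973
C(16) = 1 + C(15) + C(14) = 1 + 1973 + 1219 = 3193
C(17) = 1 + C(16) + C(15) = 1 + 3193 + 1973 = 5167
C(18) = 1 + C(17) + C(16) = 1 + 5167 + 3193 = 8361
C(19) = 1 + C(18) + C(17) = 1 + 8361 + 5167 = 13529

13529


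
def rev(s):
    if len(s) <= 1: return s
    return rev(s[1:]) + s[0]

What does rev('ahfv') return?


rev('ahfv') = rev('hfv') + 'a'
rev('hfv') = rev('fv') + 'h'
rev('fv') = rev('v') + 'f'
rev('v') = 'v'  (base case)
Concatenating: 'v' + 'f' + 'h' + 'a' = 'vfha'

vfha


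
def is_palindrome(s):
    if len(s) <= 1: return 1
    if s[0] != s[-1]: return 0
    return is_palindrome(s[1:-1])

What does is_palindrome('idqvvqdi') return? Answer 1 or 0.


is_palindrome('idqvvqdi'): s[0]='i' == s[-1]='i' -> check is_palindrome('dqvvqd')
is_palindrome('dqvvqd'): s[0]='d' == s[-1]='d' -> check is_palindrome('qvvq')
is_palindrome('qvvq'): s[0]='q' == s[-1]='q' -> check is_palindrome('vv')
is_palindrome('vv'): s[0]='v' == s[-1]='v' -> check is_palindrome('')
is_palindrome(''): len <= 1 -> return 1  (base case)
Result: 1 (palindrome)

1


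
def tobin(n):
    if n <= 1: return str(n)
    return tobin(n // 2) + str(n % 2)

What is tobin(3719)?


tobin(3719) = tobin(1859) + '1'
tobin(1859) = tobin(929) + '1'
tobin(929) = tobin(464) + '1'
tobin(464) = tobin(232) + '0'
tobin(232) = tobin(116) + '0'
tobin(116) = tobin(58) + '0'
tobin(58) = tobin(29) + '0'
tobin(29) = tobin(14) + '1'
tobin(14) = tobin(7) + '0'
tobin(7) = tobin(3) + '1'
tobin(3) = tobin(1) + '1'
tobin(1) = '1'  (base case)
Concatenating: '1' + '1' + '1' + '0' + '1' + '0' + '0' + '0' + '0' + '1' + '1' + '1' = '111010000111'

111010000111


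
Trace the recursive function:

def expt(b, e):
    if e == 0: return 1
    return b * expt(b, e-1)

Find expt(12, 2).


expt(12, 2)
= 12 * expt(12, 1)
= 12 * 12 * expt(12, 0)
= 12 * 12 * 1
= 144

144


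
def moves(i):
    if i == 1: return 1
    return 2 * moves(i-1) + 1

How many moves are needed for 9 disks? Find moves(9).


moves(9) = 2 * moves(8) + 1
moves(8) = 2 * moves(7) + 1
moves(7) = 2 * moves(6) + 1
moves(6) = 2 * moves(5) + 1
moves(5) = 2 * moves(4) + 1
moves(4) = 2 * moves(3) + 1
moves(3) = 2 * moves(2) + 1
moves(2) = 2 * moves(1) + 1
moves(1) = 1  (base case)
moves(2) = 2 * 1 + 1 = 3
moves(3) = 2 * 3 + 1 = 7
moves(4) = 2 * 7 + 1 = 15
moves(5) = 2 * 15 + 1 = 31
moves(6) = 2 * 31 + 1 = 63
moves(7) = 2 * 63 + 1 = 127
moves(8) = 2 * 127 + 1 = 255
moves(9) = 2 * 255 + 1 = 511

511


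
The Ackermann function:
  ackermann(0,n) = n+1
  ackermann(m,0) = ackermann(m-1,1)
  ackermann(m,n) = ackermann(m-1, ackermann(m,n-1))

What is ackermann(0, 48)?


ackermann(0, 48) = 49
Result: ackermann(0, 48) = 49

49


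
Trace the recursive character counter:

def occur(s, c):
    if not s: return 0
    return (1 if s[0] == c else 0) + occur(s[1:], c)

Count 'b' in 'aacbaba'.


s[0]='a' != 'b' -> 0
s[0]='a' != 'b' -> 0
s[0]='c' != 'b' -> 0
s[0]='b' == 'b' -> 1
s[0]='a' != 'b' -> 0
s[0]='b' == 'b' -> 1
s[0]='a' != 'b' -> 0
Sum: 0 + 0 + 0 + 1 + 0 + 1 + 0 = 2

2


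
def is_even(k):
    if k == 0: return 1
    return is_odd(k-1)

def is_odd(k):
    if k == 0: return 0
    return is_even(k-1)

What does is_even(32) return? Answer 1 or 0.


is_even(32) = is_odd(31)
is_odd(31) = is_even(30)
is_even(30) = is_odd(29)
is_odd(29) = is_even(28)
is_even(28) = is_odd(27)
is_odd(27) = is_even(26)
is_even(26) = is_odd(25)
is_odd(25) = is_even(24)
is_even(24) = is_odd(23)
is_odd(23) = is_even(22)
is_even(22) = is_odd(21)
is_odd(21) = is_even(20)
is_even(20) = is_odd(19)
is_odd(19) = is_even(18)
is_even(18) = is_odd(17)
is_odd(17) = is_even(16)
is_even(16) = is_odd(15)
is_odd(15) = is_even(14)
is_even(14) = is_odd(13)
is_odd(13) = is_even(12)
is_even(12) = is_odd(11)
is_odd(11) = is_even(10)
is_even(10) = is_odd(9)
is_odd(9) = is_even(8)
is_even(8) = is_odd(7)
is_odd(7) = is_even(6)
is_even(6) = is_odd(5)
is_odd(5) = is_even(4)
is_even(4) = is_odd(3)
is_odd(3) = is_even(2)
is_even(2) = is_odd(1)
is_odd(1) = is_even(0)
is_even(0) = 1  (base case)
Result: 1

1


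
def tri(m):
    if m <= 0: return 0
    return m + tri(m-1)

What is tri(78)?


tri(78)
= 78 + 77 + 76 + 75 + 74 + 73 + 72 + 71 + 70 + 69 + 68 + 67 + 66 + 65 + 64 + 63 + 62 + 61 + 60 + 59 + 58 + 57 + 56 + 55 + 54 + 53 + 52 + 51 + 50 + 49 + 48 + 47 + 46 + 45 + 44 + 43 + 42 + 41 + 40 + 39 + 38 + 37 + 36 + 35 + 34 + 33 + 32 + 31 + 30 + 29 + 28 + 27 + 26 + 25 + 24 + 23 + 22 + 21 + 20 + 19 + 18 + 17 + 16 + 15 + 14 + 13 + 12 + 11 + 10 + 9 + 8 + 7 + 6 + 5 + 4 + 3 + 2 + 1 + tri(0)
= 78 + 77 + 76 + 75 + 74 + 73 + 72 + 71 + 70 + 69 + 68 + 67 + 66 + 65 + 64 + 63 + 62 + 61 + 60 + 59 + 58 + 57 + 56 + 55 + 54 + 53 + 52 + 51 + 50 + 49 + 48 + 47 + 46 + 45 + 44 + 43 + 42 + 41 + 40 + 39 + 38 + 37 + 36 + 35 + 34 + 33 + 32 + 31 + 30 + 29 + 28 + 27 + 26 + 25 + 24 + 23 + 22 + 21 + 20 + 19 + 18 + 17 + 16 + 15 + 14 + 13 + 12 + 11 + 10 + 9 + 8 + 7 + 6 + 5 + 4 + 3 + 2 + 1 + 0
= 3081

3081


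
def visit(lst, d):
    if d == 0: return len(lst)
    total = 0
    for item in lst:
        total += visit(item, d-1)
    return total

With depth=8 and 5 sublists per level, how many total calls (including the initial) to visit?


At depth 0 (root): 1 call
At depth 1: each of 1 parents calls visit on 5 children = 5 calls
At depth 2: each of 5 parents calls visit on 5 children = 25 calls
At depth 3: each of 25 parents calls visit on 5 children = 125 calls
At depth 4: each of 125 parents calls visit on 5 children = 625 calls
At depth 5: each of 625 parents calls visit on 5 children = 3125 calls
At depth 6: each of 3125 parents calls visit on 5 children = 15625 calls
At depth 7: each of 15625 parents calls visit on 5 children = 78125 calls
At depth 8: each of 78125 parents calls visit on 5 children = 390625 calls
Total: 1 + 5 + 25 + 125 + 625 + 3125 + 15625 + 78125 + 390625 = 488281

488281


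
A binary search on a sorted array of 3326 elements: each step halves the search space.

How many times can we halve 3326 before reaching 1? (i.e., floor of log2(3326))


3326 / 2 = 1663
1663 / 2 = 831
831 / 2 = 415
415 / 2 = 207
207 / 2 = 103
103 / 2 = 51
51 / 2 = 25
25 / 2 = 12
12 / 2 = 6
6 / 2 = 3
3 / 2 = 1
Reached 1 after 11 halvings

11


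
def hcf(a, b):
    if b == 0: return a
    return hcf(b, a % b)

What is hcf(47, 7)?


hcf(47, 7) = hcf(7, 5)
hcf(7, 5) = hcf(5, 2)
hcf(5, 2) = hcf(2, 1)
hcf(2, 1) = hcf(1, 0)
hcf(1, 0) = 1  (base case)

1


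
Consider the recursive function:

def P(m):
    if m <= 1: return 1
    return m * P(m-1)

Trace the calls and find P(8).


P(8)
= 8 * P(7)
= 8 * 7 * P(6)
= 8 * 7 * 6 * P(5)
= 8 * 7 * 6 * 5 * P(4)
= 8 * 7 * 6 * 5 * 4 * P(3)
= 8 * 7 * 6 * 5 * 4 * 3 * P(2)
= 8 * 7 * 6 * 5 * 4 * 3 * 2 * P(1)
= 8 * 7 * 6 * 5 * 4 * 3 * 2 * 1
= 40320

40320


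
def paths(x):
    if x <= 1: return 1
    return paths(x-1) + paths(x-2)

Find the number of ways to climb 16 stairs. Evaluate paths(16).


Building up from base cases:
paths(0) = 1
paths(1) = 1
paths(2) = paths(1) + paths(0) = 1 + 1 = 2
paths(3) = paths(2) + paths(1) = 2 + 1 = 3
paths(4) = paths(3) + paths(2) = 3 + 2 = 5
paths(5) = paths(4) + paths(3) = 5 + 3 = 8
paths(6) = paths(5) + paths(4) = 8 + 5 = 13
paths(7) = paths(6) + paths(5) = 13 + 8 = 21
paths(8) = paths(7) + paths(6) = 21 + 13 = 34
paths(9) = paths(8) + paths(7) = 34 + 21 = 55
paths(10) = paths(9) + paths(8) = 55 + 34 = 89
paths(11) = paths(10) + paths(9) = 89 + 55 = 144
paths(12) = paths(11) + paths(10) = 144 + 89 = 233
paths(13) = paths(12) + paths(11) = 233 + 144 = 377
paths(14) = paths(13) + paths(12) = 377 + 233 = 610
paths(15) = paths(14) + paths(13) = 610 + 377 = 987
paths(16) = paths(15) + paths(14) = 987 + 610 = 1597

1597


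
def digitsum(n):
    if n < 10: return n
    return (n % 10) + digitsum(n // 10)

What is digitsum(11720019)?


digitsum(11720019) = 9 + digitsum(1172001)
digitsum(1172001) = 1 + digitsum(117200)
digitsum(117200) = 0 + digitsum(11720)
digitsum(11720) = 0 + digitsum(1172)
digitsum(1172) = 2 + digitsum(117)
digitsum(117) = 7 + digitsum(11)
digitsum(11) = 1 + digitsum(1)
digitsum(1) = 1  (base case)
Total: 9 + 1 + 0 + 0 + 2 + 7 + 1 + 1 = 21

21


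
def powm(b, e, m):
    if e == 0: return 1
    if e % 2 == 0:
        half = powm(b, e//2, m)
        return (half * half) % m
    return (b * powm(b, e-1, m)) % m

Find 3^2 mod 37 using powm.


powm(3, 2, 37): e is even, compute powm(3, 1, 37)
  powm(3, 1, 37): e is odd, compute powm(3, 0, 37)
    powm(3, 0, 37) = 1
  (3 * 1) % 37 = 3
half=3, (3*3) % 37 = 9

9


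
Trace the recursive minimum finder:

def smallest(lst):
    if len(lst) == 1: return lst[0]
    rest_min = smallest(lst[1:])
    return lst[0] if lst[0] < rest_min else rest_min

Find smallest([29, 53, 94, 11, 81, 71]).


smallest([29, 53, 94, 11, 81, 71]): compare 29 with smallest([53, 94, 11, 81, 71])
smallest([53, 94, 11, 81, 71]): compare 53 with smallest([94, 11, 81, 71])
smallest([94, 11, 81, 71]): compare 94 with smallest([11, 81, 71])
smallest([11, 81, 71]): compare 11 with smallest([81, 71])
smallest([81, 71]): compare 81 with smallest([71])
smallest([71]) = 71  (base case)
Compare 81 with 71 -> 71
Compare 11 with 71 -> 11
Compare 94 with 11 -> 11
Compare 53 with 11 -> 11
Compare 29 with 11 -> 11

11


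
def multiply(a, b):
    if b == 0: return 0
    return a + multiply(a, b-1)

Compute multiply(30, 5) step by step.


multiply(30, 5) = 30 + multiply(30, 4)
multiply(30, 4) = 30 + multiply(30, 3)
multiply(30, 3) = 30 + multiply(30, 2)
multiply(30, 2) = 30 + multiply(30, 1)
multiply(30, 1) = 30 + multiply(30, 0)
multiply(30, 0) = 0  (base case)
Total: 30 + 30 + 30 + 30 + 30 + 0 = 150

150


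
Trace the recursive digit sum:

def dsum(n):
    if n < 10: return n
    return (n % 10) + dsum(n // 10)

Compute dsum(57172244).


dsum(57172244) = 4 + dsum(5717224)
dsum(5717224) = 4 + dsum(571722)
dsum(571722) = 2 + dsum(57172)
dsum(57172) = 2 + dsum(5717)
dsum(5717) = 7 + dsum(571)
dsum(571) = 1 + dsum(57)
dsum(57) = 7 + dsum(5)
dsum(5) = 5  (base case)
Total: 4 + 4 + 2 + 2 + 7 + 1 + 7 + 5 = 32

32


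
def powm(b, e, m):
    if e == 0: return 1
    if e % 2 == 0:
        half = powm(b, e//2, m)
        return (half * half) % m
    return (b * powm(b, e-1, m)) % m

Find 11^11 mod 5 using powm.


powm(11, 11, 5): e is odd, compute powm(11, 10, 5)
  powm(11, 10, 5): e is even, compute powm(11, 5, 5)
    powm(11, 5, 5): e is odd, compute powm(11, 4, 5)
      powm(11, 4, 5): e is even, compute powm(11, 2, 5)
        powm(11, 2, 5): e is even, compute powm(11, 1, 5)
          powm(11, 1, 5): e is odd, compute powm(11, 0, 5)
          powm(11, 0, 5) = 1
          (11 * 1) % 5 = 1
        half=1, (1*1) % 5 = 1
      half=1, (1*1) % 5 = 1
    (11 * 1) % 5 = 1
  half=1, (1*1) % 5 = 1
(11 * 1) % 5 = 1

1


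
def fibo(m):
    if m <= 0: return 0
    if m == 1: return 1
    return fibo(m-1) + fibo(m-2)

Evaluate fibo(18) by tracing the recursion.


Computing fibo(18) bottom-up:
fibo(0) = 0
fibo(1) = 1
fibo(2) = fibo(1) + fibo(0) = 1 + 0 = 1
fibo(3) = fibo(2) + fibo(1) = 1 + 1 = 2
fibo(4) = fibo(3) + fibo(2) = 2 + 1 = 3
fibo(5) = fibo(4) + fibo(3) = 3 + 2 = 5
fibo(6) = fibo(5) + fibo(4) = 5 + 3 = 8
fibo(7) = fibo(6) + fibo(5) = 8 + 5 = 13
fibo(8) = fibo(7) + fibo(6) = 13 + 8 = 21
fibo(9) = fibo(8) + fibo(7) = 21 + 13 = 34
fibo(10) = fibo(9) + fibo(8) = 34 + 21 = 55
fibo(11) = fibo(10) + fibo(9) = 55 + 34 = 89
fibo(12) = fibo(11) + fibo(10) = 89 + 55 = 144
fibo(13) = fibo(12) + fibo(11) = 144 + 89 = 233
fibo(14) = fibo(13) + fibo(12) = 233 + 144 = 377
fibo(15) = fibo(14) + fibo(13) = 377 + 233 = 610
fibo(16) = fibo(15) + fibo(14) = 610 + 377 = 987
fibo(17) = fibo(16) + fibo(15) = 987 + 610 = 1597
fibo(18) = fibo(17) + fibo(16) = 1597 + 987 = 2584

2584


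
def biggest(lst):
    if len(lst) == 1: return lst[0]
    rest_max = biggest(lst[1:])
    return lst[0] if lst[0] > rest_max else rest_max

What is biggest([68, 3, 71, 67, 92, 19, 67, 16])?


biggest([68, 3, 71, 67, 92, 19, 67, 16]): compare 68 with biggest([3, 71, 67, 92, 19, 67, 16])
biggest([3, 71, 67, 92, 19, 67, 16]): compare 3 with biggest([71, 67, 92, 19, 67, 16])
biggest([71, 67, 92, 19, 67, 16]): compare 71 with biggest([67, 92, 19, 67, 16])
biggest([67, 92, 19, 67, 16]): compare 67 with biggest([92, 19, 67, 16])
biggest([92, 19, 67, 16]): compare 92 with biggest([19, 67, 16])
biggest([19, 67, 16]): compare 19 with biggest([67, 16])
biggest([67, 16]): compare 67 with biggest([16])
biggest([16]) = 16  (base case)
Compare 67 with 16 -> 67
Compare 19 with 67 -> 67
Compare 92 with 67 -> 92
Compare 67 with 92 -> 92
Compare 71 with 92 -> 92
Compare 3 with 92 -> 92
Compare 68 with 92 -> 92

92


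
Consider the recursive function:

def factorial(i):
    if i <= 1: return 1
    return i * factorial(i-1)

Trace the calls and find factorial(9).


factorial(9)
= 9 * factorial(8)
= 9 * 8 * factorial(7)
= 9 * 8 * 7 * factorial(6)
= 9 * 8 * 7 * 6 * factorial(5)
= 9 * 8 * 7 * 6 * 5 * factorial(4)
= 9 * 8 * 7 * 6 * 5 * 4 * factorial(3)
= 9 * 8 * 7 * 6 * 5 * 4 * 3 * factorial(2)
= 9 * 8 * 7 * 6 * 5 * 4 * 3 * 2 * factorial(1)
= 9 * 8 * 7 * 6 * 5 * 4 * 3 * 2 * 1
= 362880

362880


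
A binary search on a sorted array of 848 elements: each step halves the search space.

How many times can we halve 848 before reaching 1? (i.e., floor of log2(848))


848 / 2 = 424
424 / 2 = 212
212 / 2 = 106
106 / 2 = 53
53 / 2 = 26
26 / 2 = 13
13 / 2 = 6
6 / 2 = 3
3 / 2 = 1
Reached 1 after 9 halvings

9


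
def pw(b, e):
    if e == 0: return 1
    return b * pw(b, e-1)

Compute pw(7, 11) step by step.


pw(7, 11)
= 7 * pw(7, 10)
= 7 * 7 * pw(7, 9)
= 7 * 7 * 7 * pw(7, 8)
= 7 * 7 * 7 * 7 * pw(7, 7)
= 7 * 7 * 7 * 7 * 7 * pw(7, 6)
= 7 * 7 * 7 * 7 * 7 * 7 * pw(7, 5)
= 7 * 7 * 7 * 7 * 7 * 7 * 7 * pw(7, 4)
= 7 * 7 * 7 * 7 * 7 * 7 * 7 * 7 * pw(7, 3)
= 7 * 7 * 7 * 7 * 7 * 7 * 7 * 7 * 7 * pw(7, 2)
= 7 * 7 * 7 * 7 * 7 * 7 * 7 * 7 * 7 * 7 * pw(7, 1)
= 7 * 7 * 7 * 7 * 7 * 7 * 7 * 7 * 7 * 7 * 7 * pw(7, 0)
= 7 * 7 * 7 * 7 * 7 * 7 * 7 * 7 * 7 * 7 * 7 * 1
= 1977326743

1977326743


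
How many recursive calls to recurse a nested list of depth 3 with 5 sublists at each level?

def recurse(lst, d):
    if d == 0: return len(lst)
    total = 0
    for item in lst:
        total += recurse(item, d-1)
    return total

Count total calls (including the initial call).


At depth 0 (root): 1 call
At depth 1: each of 1 parents calls recurse on 5 children = 5 calls
At depth 2: each of 5 parents calls recurse on 5 children = 25 calls
At depth 3: each of 25 parents calls recurse on 5 children = 125 calls
Total: 1 + 5 + 25 + 125 = 156

156


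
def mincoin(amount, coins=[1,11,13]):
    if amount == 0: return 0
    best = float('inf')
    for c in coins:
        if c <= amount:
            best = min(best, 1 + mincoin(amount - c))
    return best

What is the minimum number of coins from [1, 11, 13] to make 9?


Building up with DP:
mincoin(0) = 0
mincoin(1) = min(1+mincoin(0)=1+0=1) = 1
mincoin(2) = min(1+mincoin(1)=1+1=2) = 2
mincoin(3) = min(1+mincoin(2)=1+2=3) = 3
mincoin(4) = min(1+mincoin(3)=1+3=4) = 4
mincoin(5) = min(1+mincoin(4)=1+4=5) = 5
mincoin(6) = min(1+mincoin(5)=1+5=6) = 6
mincoin(7) = min(1+mincoin(6)=1+6=7) = 7
mincoin(8) = min(1+mincoin(7)=1+7=8) = 8
mincoin(9) = min(1+mincoin(8)=1+8=9) = 9

9


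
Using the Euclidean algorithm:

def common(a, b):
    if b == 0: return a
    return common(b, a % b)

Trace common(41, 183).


common(41, 183) = common(183, 41)
common(183, 41) = common(41, 19)
common(41, 19) = common(19, 3)
common(19, 3) = common(3, 1)
common(3, 1) = common(1, 0)
common(1, 0) = 1  (base case)

1


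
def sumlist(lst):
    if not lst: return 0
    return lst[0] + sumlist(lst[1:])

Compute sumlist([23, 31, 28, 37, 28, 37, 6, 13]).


sumlist([23, 31, 28, 37, 28, 37, 6, 13]) = 23 + sumlist([31, 28, 37, 28, 37, 6, 13])
sumlist([31, 28, 37, 28, 37, 6, 13]) = 31 + sumlist([28, 37, 28, 37, 6, 13])
sumlist([28, 37, 28, 37, 6, 13]) = 28 + sumlist([37, 28, 37, 6, 13])
sumlist([37, 28, 37, 6, 13]) = 37 + sumlist([28, 37, 6, 13])
sumlist([28, 37, 6, 13]) = 28 + sumlist([37, 6, 13])
sumlist([37, 6, 13]) = 37 + sumlist([6, 13])
sumlist([6, 13]) = 6 + sumlist([13])
sumlist([13]) = 13 + sumlist([])
sumlist([]) = 0  (base case)
Total: 23 + 31 + 28 + 37 + 28 + 37 + 6 + 13 + 0 = 203

203


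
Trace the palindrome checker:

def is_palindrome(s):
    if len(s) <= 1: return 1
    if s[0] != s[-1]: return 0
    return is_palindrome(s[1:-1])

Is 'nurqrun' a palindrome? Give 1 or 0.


is_palindrome('nurqrun'): s[0]='n' == s[-1]='n' -> check is_palindrome('urqru')
is_palindrome('urqru'): s[0]='u' == s[-1]='u' -> check is_palindrome('rqr')
is_palindrome('rqr'): s[0]='r' == s[-1]='r' -> check is_palindrome('q')
is_palindrome('q'): len <= 1 -> return 1  (base case)
Result: 1 (palindrome)

1


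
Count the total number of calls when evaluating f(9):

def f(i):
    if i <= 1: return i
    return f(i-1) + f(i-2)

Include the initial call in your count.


Let C(n) = total calls for f(n)
C(0) = 1, C(1) = 1
C(2) = 1 + C(1) + C(0) = 1 + 1 + 1 = 3
C(3) = 1 + C(2) + C(1) = 1 + 3 + 1 = 5
C(4) = 1 + C(3) + C(2) = 1 + 5 + 3 = 9
C(5) = 1 + C(4) + C(3) = 1 + 9 + 5 = 15
C(6) = 1 + C(5) + C(4) = 1 + 15 + 9 = 25
C(7) = 1 + C(6) + C(5) = 1 + 25 + 15 = 41
C(8) = 1 + C(7) + C(6) = 1 + 41 + 25 = 67
C(9) = 1 + C(8) + C(7) = 1 + 67 + 41 = 109

109


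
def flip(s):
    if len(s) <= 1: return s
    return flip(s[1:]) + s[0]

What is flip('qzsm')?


flip('qzsm') = flip('zsm') + 'q'
flip('zsm') = flip('sm') + 'z'
flip('sm') = flip('m') + 's'
flip('m') = 'm'  (base case)
Concatenating: 'm' + 's' + 'z' + 'q' = 'mszq'

mszq


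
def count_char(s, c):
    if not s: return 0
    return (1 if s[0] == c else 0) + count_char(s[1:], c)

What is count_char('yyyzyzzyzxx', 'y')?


s[0]='y' == 'y' -> 1
s[0]='y' == 'y' -> 1
s[0]='y' == 'y' -> 1
s[0]='z' != 'y' -> 0
s[0]='y' == 'y' -> 1
s[0]='z' != 'y' -> 0
s[0]='z' != 'y' -> 0
s[0]='y' == 'y' -> 1
s[0]='z' != 'y' -> 0
s[0]='x' != 'y' -> 0
s[0]='x' != 'y' -> 0
Sum: 1 + 1 + 1 + 0 + 1 + 0 + 0 + 1 + 0 + 0 + 0 = 5

5


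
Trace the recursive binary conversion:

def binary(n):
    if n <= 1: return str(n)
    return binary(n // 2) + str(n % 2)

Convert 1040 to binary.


binary(1040) = binary(520) + '0'
binary(520) = binary(260) + '0'
binary(260) = binary(130) + '0'
binary(130) = binary(65) + '0'
binary(65) = binary(32) + '1'
binary(32) = binary(16) + '0'
binary(16) = binary(8) + '0'
binary(8) = binary(4) + '0'
binary(4) = binary(2) + '0'
binary(2) = binary(1) + '0'
binary(1) = '1'  (base case)
Concatenating: '1' + '0' + '0' + '0' + '0' + '0' + '1' + '0' + '0' + '0' + '0' = '10000010000'

10000010000


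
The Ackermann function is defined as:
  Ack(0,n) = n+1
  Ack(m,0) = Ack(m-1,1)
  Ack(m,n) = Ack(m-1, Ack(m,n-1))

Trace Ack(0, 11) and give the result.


Ack(0, 11) = 12
Result: Ack(0, 11) = 12

12


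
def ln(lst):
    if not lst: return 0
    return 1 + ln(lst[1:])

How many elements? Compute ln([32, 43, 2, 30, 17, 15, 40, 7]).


ln([32, 43, 2, 30, 17, 15, 40, 7]) = 1 + ln([43, 2, 30, 17, 15, 40, 7])
ln([43, 2, 30, 17, 15, 40, 7]) = 1 + ln([2, 30, 17, 15, 40, 7])
ln([2, 30, 17, 15, 40, 7]) = 1 + ln([30, 17, 15, 40, 7])
ln([30, 17, 15, 40, 7]) = 1 + ln([17, 15, 40, 7])
ln([17, 15, 40, 7]) = 1 + ln([15, 40, 7])
ln([15, 40, 7]) = 1 + ln([40, 7])
ln([40, 7]) = 1 + ln([7])
ln([7]) = 1 + ln([])
ln([]) = 0  (base case)
Unwinding: 1 + 1 + 1 + 1 + 1 + 1 + 1 + 1 + 0 = 8

8


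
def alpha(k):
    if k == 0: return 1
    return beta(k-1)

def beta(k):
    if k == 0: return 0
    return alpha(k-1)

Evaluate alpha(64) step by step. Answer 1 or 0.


alpha(64) = beta(63)
beta(63) = alpha(62)
alpha(62) = beta(61)
beta(61) = alpha(60)
alpha(60) = beta(59)
beta(59) = alpha(58)
alpha(58) = beta(57)
beta(57) = alpha(56)
alpha(56) = beta(55)
beta(55) = alpha(54)
alpha(54) = beta(53)
beta(53) = alpha(52)
alpha(52) = beta(51)
beta(51) = alpha(50)
alpha(50) = beta(49)
beta(49) = alpha(48)
alpha(48) = beta(47)
beta(47) = alpha(46)
alpha(46) = beta(45)
beta(45) = alpha(44)
alpha(44) = beta(43)
beta(43) = alpha(42)
alpha(42) = beta(41)
beta(41) = alpha(40)
alpha(40) = beta(39)
beta(39) = alpha(38)
alpha(38) = beta(37)
beta(37) = alpha(36)
alpha(36) = beta(35)
beta(35) = alpha(34)
alpha(34) = beta(33)
beta(33) = alpha(32)
alpha(32) = beta(31)
beta(31) = alpha(30)
alpha(30) = beta(29)
beta(29) = alpha(28)
alpha(28) = beta(27)
beta(27) = alpha(26)
alpha(26) = beta(25)
beta(25) = alpha(24)
alpha(24) = beta(23)
beta(23) = alpha(22)
alpha(22) = beta(21)
beta(21) = alpha(20)
alpha(20) = beta(19)
beta(19) = alpha(18)
alpha(18) = beta(17)
beta(17) = alpha(16)
alpha(16) = beta(15)
beta(15) = alpha(14)
alpha(14) = beta(13)
beta(13) = alpha(12)
alpha(12) = beta(11)
beta(11) = alpha(10)
alpha(10) = beta(9)
beta(9) = alpha(8)
alpha(8) = beta(7)
beta(7) = alpha(6)
alpha(6) = beta(5)
beta(5) = alpha(4)
alpha(4) = beta(3)
beta(3) = alpha(2)
alpha(2) = beta(1)
beta(1) = alpha(0)
alpha(0) = 1  (base case)
Result: 1

1


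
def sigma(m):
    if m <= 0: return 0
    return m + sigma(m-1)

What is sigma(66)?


sigma(66)
= 66 + 65 + 64 + 63 + 62 + 61 + 60 + 59 + 58 + 57 + 56 + 55 + 54 + 53 + 52 + 51 + 50 + 49 + 48 + 47 + 46 + 45 + 44 + 43 + 42 + 41 + 40 + 39 + 38 + 37 + 36 + 35 + 34 + 33 + 32 + 31 + 30 + 29 + 28 + 27 + 26 + 25 + 24 + 23 + 22 + 21 + 20 + 19 + 18 + 17 + 16 + 15 + 14 + 13 + 12 + 11 + 10 + 9 + 8 + 7 + 6 + 5 + 4 + 3 + 2 + 1 + sigma(0)
= 66 + 65 + 64 + 63 + 62 + 61 + 60 + 59 + 58 + 57 + 56 + 55 + 54 + 53 + 52 + 51 + 50 + 49 + 48 + 47 + 46 + 45 + 44 + 43 + 42 + 41 + 40 + 39 + 38 + 37 + 36 + 35 + 34 + 33 + 32 + 31 + 30 + 29 + 28 + 27 + 26 + 25 + 24 + 23 + 22 + 21 + 20 + 19 + 18 + 17 + 16 + 15 + 14 + 13 + 12 + 11 + 10 + 9 + 8 + 7 + 6 + 5 + 4 + 3 + 2 + 1 + 0
= 2211

2211


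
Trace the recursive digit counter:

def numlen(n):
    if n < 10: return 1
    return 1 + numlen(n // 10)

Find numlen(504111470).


numlen(504111470) = 1 + numlen(50411147)
numlen(50411147) = 1 + numlen(5041114)
numlen(5041114) = 1 + numlen(504111)
numlen(504111) = 1 + numlen(50411)
numlen(50411) = 1 + numlen(5041)
numlen(5041) = 1 + numlen(504)
numlen(504) = 1 + numlen(50)
numlen(50) = 1 + numlen(5)
numlen(5) = 1  (base case: 5 < 10)
Unwinding: 1 + 1 + 1 + 1 + 1 + 1 + 1 + 1 + 1 = 9

9


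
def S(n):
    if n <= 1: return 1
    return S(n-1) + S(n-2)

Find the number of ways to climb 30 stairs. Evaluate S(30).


Building up from base cases:
S(0) = 1
S(1) = 1
S(2) = S(1) + S(0) = 1 + 1 = 2
S(3) = S(2) + S(1) = 2 + 1 = 3
S(4) = S(3) + S(2) = 3 + 2 = 5
S(5) = S(4) + S(3) = 5 + 3 = 8
S(6) = S(5) + S(4) = 8 + 5 = 13
S(7) = S(6) + S(5) = 13 + 8 = 21
S(8) = S(7) + S(6) = 21 + 13 = 34
S(9) = S(8) + S(7) = 34 + 21 = 55
S(10) = S(9) + S(8) = 55 + 34 = 89
S(11) = S(10) + S(9) = 89 + 55 = 144
S(12) = S(11) + S(10) = 144 + 89 = 233
S(13) = S(12) + S(11) = 233 + 144 = 377
S(14) = S(13) + S(12) = 377 + 233 = 610
S(15) = S(14) + S(13) = 610 + 377 = 987
S(16) = S(15) + S(14) = 987 + 610 = 1597
S(17) = S(16) + S(15) = 1597 + 987 = 2584
S(18) = S(17) + S(16) = 2584 + 1597 = 4181
S(19) = S(18) + S(17) = 4181 + 2584 = 6765
S(20) = S(19) + S(18) = 6765 + 4181 = 10946
S(21) = S(20) + S(19) = 10946 + 6765 = 17711
S(22) = S(21) + S(20) = 17711 + 10946 = 28657
S(23) = S(22) + S(21) = 28657 + 17711 = 46368
S(24) = S(23) + S(22) = 46368 + 28657 = 75025
S(25) = S(24) + S(23) = 75025 + 46368 = 121393
S(26) = S(25) + S(24) = 121393 + 75025 = 196418
S(27) = S(26) + S(25) = 196418 + 121393 = 317811
S(28) = S(27) + S(26) = 317811 + 196418 = 514229
S(29) = S(28) + S(27) = 514229 + 317811 = 832040
S(30) = S(29) + S(28) = 832040 + 514229 = 1346269

1346269


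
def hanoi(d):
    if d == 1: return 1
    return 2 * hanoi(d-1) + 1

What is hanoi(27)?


hanoi(27) = 2 * hanoi(26) + 1
hanoi(26) = 2 * hanoi(25) + 1
hanoi(25) = 2 * hanoi(24) + 1
hanoi(24) = 2 * hanoi(23) + 1
hanoi(23) = 2 * hanoi(22) + 1
hanoi(22) = 2 * hanoi(21) + 1
hanoi(21) = 2 * hanoi(20) + 1
hanoi(20) = 2 * hanoi(19) + 1
hanoi(19) = 2 * hanoi(18) + 1
hanoi(18) = 2 * hanoi(17) + 1
hanoi(17) = 2 * hanoi(16) + 1
hanoi(16) = 2 * hanoi(15) + 1
hanoi(15) = 2 * hanoi(14) + 1
hanoi(14) = 2 * hanoi(13) + 1
hanoi(13) = 2 * hanoi(12) + 1
hanoi(12) = 2 * hanoi(11) + 1
hanoi(11) = 2 * hanoi(10) + 1
hanoi(10) = 2 * hanoi(9) + 1
hanoi(9) = 2 * hanoi(8) + 1
hanoi(8) = 2 * hanoi(7) + 1
hanoi(7) = 2 * hanoi(6) + 1
hanoi(6) = 2 * hanoi(5) + 1
hanoi(5) = 2 * hanoi(4) + 1
hanoi(4) = 2 * hanoi(3) + 1
hanoi(3) = 2 * hanoi(2) + 1
hanoi(2) = 2 * hanoi(1) + 1
hanoi(1) = 1  (base case)
hanoi(2) = 2 * 1 + 1 = 3
hanoi(3) = 2 * 3 + 1 = 7
hanoi(4) = 2 * 7 + 1 = 15
hanoi(5) = 2 * 15 + 1 = 31
hanoi(6) = 2 * 31 + 1 = 63
hanoi(7) = 2 * 63 + 1 = 127
hanoi(8) = 2 * 127 + 1 = 255
hanoi(9) = 2 * 255 + 1 = 511
hanoi(10) = 2 * 511 + 1 = 1023
hanoi(11) = 2 * 1023 + 1 = 2047
hanoi(12) = 2 * 2047 + 1 = 4095
hanoi(13) = 2 * 4095 + 1 = 8191
hanoi(14) = 2 * 8191 + 1 = 16383
hanoi(15) = 2 * 16383 + 1 = 32767
hanoi(16) = 2 * 32767 + 1 = 65535
hanoi(17) = 2 * 65535 + 1 = 131071
hanoi(18) = 2 * 131071 + 1 = 262143
hanoi(19) = 2 * 262143 + 1 = 524287
hanoi(20) = 2 * 524287 + 1 = 1048575
hanoi(21) = 2 * 1048575 + 1 = 2097151
hanoi(22) = 2 * 2097151 + 1 = 4194303
hanoi(23) = 2 * 4194303 + 1 = 8388607
hanoi(24) = 2 * 8388607 + 1 = 16777215
hanoi(25) = 2 * 16777215 + 1 = 33554431
hanoi(26) = 2 * 33554431 + 1 = 67108863
hanoi(27) = 2 * 67108863 + 1 = 134217727

134217727


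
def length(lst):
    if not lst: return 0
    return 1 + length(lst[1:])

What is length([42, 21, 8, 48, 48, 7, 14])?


length([42, 21, 8, 48, 48, 7, 14]) = 1 + length([21, 8, 48, 48, 7, 14])
length([21, 8, 48, 48, 7, 14]) = 1 + length([8, 48, 48, 7, 14])
length([8, 48, 48, 7, 14]) = 1 + length([48, 48, 7, 14])
length([48, 48, 7, 14]) = 1 + length([48, 7, 14])
length([48, 7, 14]) = 1 + length([7, 14])
length([7, 14]) = 1 + length([14])
length([14]) = 1 + length([])
length([]) = 0  (base case)
Unwinding: 1 + 1 + 1 + 1 + 1 + 1 + 1 + 0 = 7

7


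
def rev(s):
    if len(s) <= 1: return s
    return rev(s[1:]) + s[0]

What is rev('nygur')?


rev('nygur') = rev('ygur') + 'n'
rev('ygur') = rev('gur') + 'y'
rev('gur') = rev('ur') + 'g'
rev('ur') = rev('r') + 'u'
rev('r') = 'r'  (base case)
Concatenating: 'r' + 'u' + 'g' + 'y' + 'n' = 'rugyn'

rugyn


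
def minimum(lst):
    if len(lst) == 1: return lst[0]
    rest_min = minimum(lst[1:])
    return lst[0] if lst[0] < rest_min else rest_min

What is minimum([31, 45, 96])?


minimum([31, 45, 96]): compare 31 with minimum([45, 96])
minimum([45, 96]): compare 45 with minimum([96])
minimum([96]) = 96  (base case)
Compare 45 with 96 -> 45
Compare 31 with 45 -> 31

31


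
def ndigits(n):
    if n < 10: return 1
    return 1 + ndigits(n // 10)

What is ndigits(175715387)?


ndigits(175715387) = 1 + ndigits(17571538)
ndigits(17571538) = 1 + ndigits(1757153)
ndigits(1757153) = 1 + ndigits(175715)
ndigits(175715) = 1 + ndigits(17571)
ndigits(17571) = 1 + ndigits(1757)
ndigits(1757) = 1 + ndigits(175)
ndigits(175) = 1 + ndigits(17)
ndigits(17) = 1 + ndigits(1)
ndigits(1) = 1  (base case: 1 < 10)
Unwinding: 1 + 1 + 1 + 1 + 1 + 1 + 1 + 1 + 1 = 9

9


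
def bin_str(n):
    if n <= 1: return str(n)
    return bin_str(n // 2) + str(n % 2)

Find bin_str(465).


bin_str(465) = bin_str(232) + '1'
bin_str(232) = bin_str(116) + '0'
bin_str(116) = bin_str(58) + '0'
bin_str(58) = bin_str(29) + '0'
bin_str(29) = bin_str(14) + '1'
bin_str(14) = bin_str(7) + '0'
bin_str(7) = bin_str(3) + '1'
bin_str(3) = bin_str(1) + '1'
bin_str(1) = '1'  (base case)
Concatenating: '1' + '1' + '1' + '0' + '1' + '0' + '0' + '0' + '1' = '111010001'

111010001


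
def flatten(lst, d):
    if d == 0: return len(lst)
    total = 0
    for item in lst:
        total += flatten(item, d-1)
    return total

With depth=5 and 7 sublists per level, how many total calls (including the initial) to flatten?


At depth 0 (root): 1 call
At depth 1: each of 1 parents calls flatten on 7 children = 7 calls
At depth 2: each of 7 parents calls flatten on 7 children = 49 calls
At depth 3: each of 49 parents calls flatten on 7 children = 343 calls
At depth 4: each of 343 parents calls flatten on 7 children = 2401 calls
At depth 5: each of 2401 parents calls flatten on 7 children = 16807 calls
Total: 1 + 7 + 49 + 343 + 2401 + 16807 = 19608

19608


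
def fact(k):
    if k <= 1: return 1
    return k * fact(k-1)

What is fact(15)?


fact(15)
= 15 * fact(14)
= 15 * 14 * fact(13)
= 15 * 14 * 13 * fact(12)
= 15 * 14 * 13 * 12 * fact(11)
= 15 * 14 * 13 * 12 * 11 * fact(10)
= 15 * 14 * 13 * 12 * 11 * 10 * fact(9)
= 15 * 14 * 13 * 12 * 11 * 10 * 9 * fact(8)
= 15 * 14 * 13 * 12 * 11 * 10 * 9 * 8 * fact(7)
= 15 * 14 * 13 * 12 * 11 * 10 * 9 * 8 * 7 * fact(6)
= 15 * 14 * 13 * 12 * 11 * 10 * 9 * 8 * 7 * 6 * fact(5)
= 15 * 14 * 13 * 12 * 11 * 10 * 9 * 8 * 7 * 6 * 5 * fact(4)
= 15 * 14 * 13 * 12 * 11 * 10 * 9 * 8 * 7 * 6 * 5 * 4 * fact(3)
= 15 * 14 * 13 * 12 * 11 * 10 * 9 * 8 * 7 * 6 * 5 * 4 * 3 * fact(2)
= 15 * 14 * 13 * 12 * 11 * 10 * 9 * 8 * 7 * 6 * 5 * 4 * 3 * 2 * fact(1)
= 15 * 14 * 13 * 12 * 11 * 10 * 9 * 8 * 7 * 6 * 5 * 4 * 3 * 2 * 1
= 1307674368000

1307674368000


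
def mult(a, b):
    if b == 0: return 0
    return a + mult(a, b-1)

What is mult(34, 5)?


mult(34, 5) = 34 + mult(34, 4)
mult(34, 4) = 34 + mult(34, 3)
mult(34, 3) = 34 + mult(34, 2)
mult(34, 2) = 34 + mult(34, 1)
mult(34, 1) = 34 + mult(34, 0)
mult(34, 0) = 0  (base case)
Total: 34 + 34 + 34 + 34 + 34 + 0 = 170

170


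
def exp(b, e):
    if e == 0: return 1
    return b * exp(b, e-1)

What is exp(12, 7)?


exp(12, 7)
= 12 * exp(12, 6)
= 12 * 12 * exp(12, 5)
= 12 * 12 * 12 * exp(12, 4)
= 12 * 12 * 12 * 12 * exp(12, 3)
= 12 * 12 * 12 * 12 * 12 * exp(12, 2)
= 12 * 12 * 12 * 12 * 12 * 12 * exp(12, 1)
= 12 * 12 * 12 * 12 * 12 * 12 * 12 * exp(12, 0)
= 12 * 12 * 12 * 12 * 12 * 12 * 12 * 1
= 35831808

35831808


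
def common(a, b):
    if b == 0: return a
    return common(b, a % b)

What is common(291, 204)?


common(291, 204) = common(204, 87)
common(204, 87) = common(87, 30)
common(87, 30) = common(30, 27)
common(30, 27) = common(27, 3)
common(27, 3) = common(3, 0)
common(3, 0) = 3  (base case)

3


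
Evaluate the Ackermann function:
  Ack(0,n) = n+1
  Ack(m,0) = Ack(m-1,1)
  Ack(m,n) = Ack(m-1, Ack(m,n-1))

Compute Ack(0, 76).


Ack(0, 76) = 77
Result: Ack(0, 76) = 77

77


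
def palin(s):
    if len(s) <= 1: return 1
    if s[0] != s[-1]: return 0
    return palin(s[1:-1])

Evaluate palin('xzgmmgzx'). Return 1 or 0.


palin('xzgmmgzx'): s[0]='x' == s[-1]='x' -> check palin('zgmmgz')
palin('zgmmgz'): s[0]='z' == s[-1]='z' -> check palin('gmmg')
palin('gmmg'): s[0]='g' == s[-1]='g' -> check palin('mm')
palin('mm'): s[0]='m' == s[-1]='m' -> check palin('')
palin(''): len <= 1 -> return 1  (base case)
Result: 1 (palindrome)

1


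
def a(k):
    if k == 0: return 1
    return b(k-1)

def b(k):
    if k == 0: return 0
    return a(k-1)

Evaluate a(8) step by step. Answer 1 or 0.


a(8) = b(7)
b(7) = a(6)
a(6) = b(5)
b(5) = a(4)
a(4) = b(3)
b(3) = a(2)
a(2) = b(1)
b(1) = a(0)
a(0) = 1  (base case)
Result: 1

1


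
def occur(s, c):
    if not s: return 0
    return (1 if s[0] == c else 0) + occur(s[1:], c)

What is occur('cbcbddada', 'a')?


s[0]='c' != 'a' -> 0
s[0]='b' != 'a' -> 0
s[0]='c' != 'a' -> 0
s[0]='b' != 'a' -> 0
s[0]='d' != 'a' -> 0
s[0]='d' != 'a' -> 0
s[0]='a' == 'a' -> 1
s[0]='d' != 'a' -> 0
s[0]='a' == 'a' -> 1
Sum: 0 + 0 + 0 + 0 + 0 + 0 + 1 + 0 + 1 = 2

2


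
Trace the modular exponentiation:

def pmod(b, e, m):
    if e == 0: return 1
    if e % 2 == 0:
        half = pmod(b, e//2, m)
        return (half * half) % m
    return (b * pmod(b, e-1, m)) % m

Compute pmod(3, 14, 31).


pmod(3, 14, 31): e is even, compute pmod(3, 7, 31)
  pmod(3, 7, 31): e is odd, compute pmod(3, 6, 31)
    pmod(3, 6, 31): e is even, compute pmod(3, 3, 31)
      pmod(3, 3, 31): e is odd, compute pmod(3, 2, 31)
        pmod(3, 2, 31): e is even, compute pmod(3, 1, 31)
          pmod(3, 1, 31): e is odd, compute pmod(3, 0, 31)
          pmod(3, 0, 31) = 1
          (3 * 1) % 31 = 3
        half=3, (3*3) % 31 = 9
      (3 * 9) % 31 = 27
    half=27, (27*27) % 31 = 16
  (3 * 16) % 31 = 17
half=17, (17*17) % 31 = 10

10


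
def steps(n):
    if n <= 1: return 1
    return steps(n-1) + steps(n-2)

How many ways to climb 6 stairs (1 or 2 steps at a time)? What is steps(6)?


Building up from base cases:
steps(0) = 1
steps(1) = 1
steps(2) = steps(1) + steps(0) = 1 + 1 = 2
steps(3) = steps(2) + steps(1) = 2 + 1 = 3
steps(4) = steps(3) + steps(2) = 3 + 2 = 5
steps(5) = steps(4) + steps(3) = 5 + 3 = 8
steps(6) = steps(5) + steps(4) = 8 + 5 = 13

13


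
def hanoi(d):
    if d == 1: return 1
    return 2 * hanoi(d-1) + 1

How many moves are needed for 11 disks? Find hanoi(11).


hanoi(11) = 2 * hanoi(10) + 1
hanoi(10) = 2 * hanoi(9) + 1
hanoi(9) = 2 * hanoi(8) + 1
hanoi(8) = 2 * hanoi(7) + 1
hanoi(7) = 2 * hanoi(6) + 1
hanoi(6) = 2 * hanoi(5) + 1
hanoi(5) = 2 * hanoi(4) + 1
hanoi(4) = 2 * hanoi(3) + 1
hanoi(3) = 2 * hanoi(2) + 1
hanoi(2) = 2 * hanoi(1) + 1
hanoi(1) = 1  (base case)
hanoi(2) = 2 * 1 + 1 = 3
hanoi(3) = 2 * 3 + 1 = 7
hanoi(4) = 2 * 7 + 1 = 15
hanoi(5) = 2 * 15 + 1 = 31
hanoi(6) = 2 * 31 + 1 = 63
hanoi(7) = 2 * 63 + 1 = 127
hanoi(8) = 2 * 127 + 1 = 255
hanoi(9) = 2 * 255 + 1 = 511
hanoi(10) = 2 * 511 + 1 = 1023
hanoi(11) = 2 * 1023 + 1 = 2047

2047


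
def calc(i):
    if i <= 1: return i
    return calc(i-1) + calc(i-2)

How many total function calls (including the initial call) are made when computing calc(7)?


Let C(n) = total calls for calc(n)
C(0) = 1, C(1) = 1
C(2) = 1 + C(1) + C(0) = 1 + 1 + 1 = 3
C(3) = 1 + C(2) + C(1) = 1 + 3 + 1 = 5
C(4) = 1 + C(3) + C(2) = 1 + 5 + 3 = 9
C(5) = 1 + C(4) + C(3) = 1 + 9 + 5 = 15
C(6) = 1 + C(5) + C(4) = 1 + 15 + 9 = 25
C(7) = 1 + C(6) + C(5) = 1 + 25 + 15 = 41

41


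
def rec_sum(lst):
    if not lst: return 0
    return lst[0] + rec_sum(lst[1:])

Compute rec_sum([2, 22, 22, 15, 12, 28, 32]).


rec_sum([2, 22, 22, 15, 12, 28, 32]) = 2 + rec_sum([22, 22, 15, 12, 28, 32])
rec_sum([22, 22, 15, 12, 28, 32]) = 22 + rec_sum([22, 15, 12, 28, 32])
rec_sum([22, 15, 12, 28, 32]) = 22 + rec_sum([15, 12, 28, 32])
rec_sum([15, 12, 28, 32]) = 15 + rec_sum([12, 28, 32])
rec_sum([12, 28, 32]) = 12 + rec_sum([28, 32])
rec_sum([28, 32]) = 28 + rec_sum([32])
rec_sum([32]) = 32 + rec_sum([])
rec_sum([]) = 0  (base case)
Total: 2 + 22 + 22 + 15 + 12 + 28 + 32 + 0 = 133

133


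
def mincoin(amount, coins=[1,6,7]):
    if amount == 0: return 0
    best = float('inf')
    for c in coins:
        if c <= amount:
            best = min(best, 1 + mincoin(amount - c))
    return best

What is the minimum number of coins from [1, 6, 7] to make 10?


Building up with DP:
mincoin(0) = 0
mincoin(1) = min(1+mincoin(0)=1+0=1) = 1
mincoin(2) = min(1+mincoin(1)=1+1=2) = 2
mincoin(3) = min(1+mincoin(2)=1+2=3) = 3
mincoin(4) = min(1+mincoin(3)=1+3=4) = 4
mincoin(5) = min(1+mincoin(4)=1+4=5) = 5
mincoin(6) = min(1+mincoin(5)=1+5=6, 1+mincoin(0)=1+0=1) = 1
mincoin(7) = min(1+mincoin(6)=1+1=2, 1+mincoin(1)=1+1=2, 1+mincoin(0)=1+0=1) = 1
mincoin(8) = min(1+mincoin(7)=1+1=2, 1+mincoin(2)=1+2=3, 1+mincoin(1)=1+1=2) = 2
mincoin(9) = min(1+mincoin(8)=1+2=3, 1+mincoin(3)=1+3=4, 1+mincoin(2)=1+2=3) = 3
mincoin(10) = min(1+mincoin(9)=1+3=4, 1+mincoin(4)=1+4=5, 1+mincoin(3)=1+3=4) = 4

4


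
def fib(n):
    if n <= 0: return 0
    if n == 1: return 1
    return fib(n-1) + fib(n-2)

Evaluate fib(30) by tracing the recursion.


Computing fib(30) bottom-up:
fib(0) = 0
fib(1) = 1
fib(2) = fib(1) + fib(0) = 1 + 0 = 1
fib(3) = fib(2) + fib(1) = 1 + 1 = 2
fib(4) = fib(3) + fib(2) = 2 + 1 = 3
fib(5) = fib(4) + fib(3) = 3 + 2 = 5
fib(6) = fib(5) + fib(4) = 5 + 3 = 8
fib(7) = fib(6) + fib(5) = 8 + 5 = 13
fib(8) = fib(7) + fib(6) = 13 + 8 = 21
fib(9) = fib(8) + fib(7) = 21 + 13 = 34
fib(10) = fib(9) + fib(8) = 34 + 21 = 55
fib(11) = fib(10) + fib(9) = 55 + 34 = 89
fib(12) = fib(11) + fib(10) = 89 + 55 = 144
fib(13) = fib(12) + fib(11) = 144 + 89 = 233
fib(14) = fib(13) + fib(12) = 233 + 144 = 377
fib(15) = fib(14) + fib(13) = 377 + 233 = 610
fib(16) = fib(15) + fib(14) = 610 + 377 = 987
fib(17) = fib(16) + fib(15) = 987 + 610 = 1597
fib(18) = fib(17) + fib(16) = 1597 + 987 = 2584
fib(19) = fib(18) + fib(17) = 2584 + 1597 = 4181
fib(20) = fib(19) + fib(18) = 4181 + 2584 = 6765
fib(21) = fib(20) + fib(19) = 6765 + 4181 = 10946
fib(22) = fib(21) + fib(20) = 10946 + 6765 = 17711
fib(23) = fib(22) + fib(21) = 17711 + 10946 = 28657
fib(24) = fib(23) + fib(22) = 28657 + 17711 = 46368
fib(25) = fib(24) + fib(23) = 46368 + 28657 = 75025
fib(26) = fib(25) + fib(24) = 75025 + 46368 = 121393
fib(27) = fib(26) + fib(25) = 121393 + 75025 = 196418
fib(28) = fib(27) + fib(26) = 196418 + 121393 = 317811
fib(29) = fib(28) + fib(27) = 317811 + 196418 = 514229
fib(30) = fib(29) + fib(28) = 514229 + 317811 = 832040

832040


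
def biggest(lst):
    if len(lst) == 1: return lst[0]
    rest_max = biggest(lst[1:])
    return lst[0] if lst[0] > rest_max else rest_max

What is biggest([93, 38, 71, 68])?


biggest([93, 38, 71, 68]): compare 93 with biggest([38, 71, 68])
biggest([38, 71, 68]): compare 38 with biggest([71, 68])
biggest([71, 68]): compare 71 with biggest([68])
biggest([68]) = 68  (base case)
Compare 71 with 68 -> 71
Compare 38 with 71 -> 71
Compare 93 with 71 -> 93

93


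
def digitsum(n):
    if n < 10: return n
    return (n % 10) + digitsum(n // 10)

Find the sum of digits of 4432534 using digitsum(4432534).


digitsum(4432534) = 4 + digitsum(443253)
digitsum(443253) = 3 + digitsum(44325)
digitsum(44325) = 5 + digitsum(4432)
digitsum(4432) = 2 + digitsum(443)
digitsum(443) = 3 + digitsum(44)
digitsum(44) = 4 + digitsum(4)
digitsum(4) = 4  (base case)
Total: 4 + 3 + 5 + 2 + 3 + 4 + 4 = 25

25
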